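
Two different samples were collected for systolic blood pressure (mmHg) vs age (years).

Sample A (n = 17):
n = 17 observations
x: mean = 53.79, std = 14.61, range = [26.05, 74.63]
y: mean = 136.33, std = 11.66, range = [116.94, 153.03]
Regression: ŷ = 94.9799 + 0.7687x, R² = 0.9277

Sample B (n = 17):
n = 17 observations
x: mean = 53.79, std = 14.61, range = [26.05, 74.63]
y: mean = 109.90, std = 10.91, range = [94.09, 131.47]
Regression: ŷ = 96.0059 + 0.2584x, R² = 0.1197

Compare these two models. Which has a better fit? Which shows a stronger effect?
Model A has the better fit (R² = 0.9277 vs 0.1197). Model A shows the stronger effect (|β₁| = 0.7687 vs 0.2584).

Model Comparison:

Goodness of fit (R²):
- Model A: R² = 0.9277 → 92.77% of variance in blood pressure explained
- Model B: R² = 0.1197 → 11.97% of variance in blood pressure explained
- 0.9277 > 0.1197 → Model A has the better fit

Which has the larger per-year effect? (|β₁|)
- Model A: β₁ = 0.7687 → predicted blood pressure rises 0.7687 mmHg per additional year of age
- Model B: β₁ = 0.2584 → predicted blood pressure rises 0.2584 mmHg per additional year of age
- |0.7687| > |0.2584| → Model A shows the stronger marginal effect

Notes:
- A steeper slope doesn't make a better model if the scatter around the line is large.
- R² measures how tightly points cluster around the line; β₁ measures how steep the line is — they answer different questions.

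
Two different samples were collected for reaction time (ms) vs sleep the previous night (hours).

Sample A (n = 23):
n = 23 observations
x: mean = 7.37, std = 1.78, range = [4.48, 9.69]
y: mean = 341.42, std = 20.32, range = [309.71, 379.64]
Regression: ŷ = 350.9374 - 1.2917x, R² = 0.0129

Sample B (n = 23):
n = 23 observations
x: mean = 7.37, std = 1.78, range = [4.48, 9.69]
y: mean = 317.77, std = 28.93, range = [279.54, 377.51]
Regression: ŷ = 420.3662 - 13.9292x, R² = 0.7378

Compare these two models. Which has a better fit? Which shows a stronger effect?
Model B has the better fit (R² = 0.7378 vs 0.0129). Model B shows the stronger effect (|β₁| = 13.9292 vs 1.2917).

Model Comparison:

Which explains more variance? (R²)
- Model A: R² = 0.0129 → 1.29% of variance in reaction time explained
- Model B: R² = 0.7378 → 73.78% of variance in reaction time explained
- 0.7378 > 0.0129 → Model B has the better fit

Which has the larger per-hour effect? (|β₁|)
- Model A: β₁ = -1.2917 → predicted reaction time falls 1.2917 ms per additional hour of sleep
- Model B: β₁ = -13.9292 → predicted reaction time falls 13.9292 ms per additional hour of sleep
- |-1.2917| < |-13.9292| → Model B shows the stronger marginal effect

Note: The two samples could reflect different populations, time periods, or measurement quality.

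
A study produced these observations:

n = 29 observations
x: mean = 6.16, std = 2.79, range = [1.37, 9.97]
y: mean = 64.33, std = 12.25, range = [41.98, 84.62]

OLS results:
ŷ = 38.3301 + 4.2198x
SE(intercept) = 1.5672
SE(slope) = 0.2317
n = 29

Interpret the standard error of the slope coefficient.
SE(slope) = 0.2317 measures the uncertainty in the estimated slope. The coefficient is estimated precisely (SE/|β̂₁| = 5.5%).

SE(β̂₁) = 0.2317 says: if we drew many samples of n = 29 from the same population and refit each time, the fitted slopes would scatter with a standard deviation of roughly 0.2317 around the true β₁.

Relative precision:
- SE / |β̂₁| = 0.2317 / 4.2198 = 5.5%
- Rule of thumb (under 20%: precise; 20% to under 50%: moderately precise; 50% or more: imprecise) → precise

Link to the t-test: t = β̂₁ / SE(β̂₁) = 4.2198 / 0.2317 = 18.2123, the statistic for H₀: β₁ = 0.

What drives SE(β̂₁): more residual scatter → larger SE; wider spread of x values → smaller SE.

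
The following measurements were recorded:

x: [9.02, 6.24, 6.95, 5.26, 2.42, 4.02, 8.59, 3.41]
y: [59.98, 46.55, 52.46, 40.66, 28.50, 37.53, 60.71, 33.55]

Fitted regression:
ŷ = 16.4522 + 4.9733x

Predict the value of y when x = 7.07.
ŷ = 51.6134

To predict y for x = 7.07, substitute into the regression equation:

ŷ = 16.4522 + 4.9733 × 7.07
ŷ = 16.4522 + 35.1612
ŷ = 51.6134

This is a point prediction; actual observations scatter around it by roughly the residual standard deviation.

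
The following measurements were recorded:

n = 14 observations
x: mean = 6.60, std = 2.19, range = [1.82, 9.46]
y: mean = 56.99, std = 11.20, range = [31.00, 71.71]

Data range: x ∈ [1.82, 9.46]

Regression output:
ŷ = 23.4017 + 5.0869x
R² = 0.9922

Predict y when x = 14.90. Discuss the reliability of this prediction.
ŷ = 99.1965 (extrapolation — x = 14.90 lies outside [1.82, 9.46], so reliability is low).

Prediction calculation:
ŷ = 23.4017 + 5.0869 × 14.90
ŷ = 99.1965

Reliability:
- Data range: x ∈ [1.82, 9.46]
- Prediction point: x = 14.90 is 5.44 units above the observed range → this is EXTRAPOLATION, not interpolation

Why that matters here:
- The linear relationship may not hold outside the observed range
- Real relationships often flatten, saturate, or turn nonlinear at extremes

The R² = 0.9922 only validates the fit within [1.82, 9.46]; treat ŷ = 99.1965 with caution.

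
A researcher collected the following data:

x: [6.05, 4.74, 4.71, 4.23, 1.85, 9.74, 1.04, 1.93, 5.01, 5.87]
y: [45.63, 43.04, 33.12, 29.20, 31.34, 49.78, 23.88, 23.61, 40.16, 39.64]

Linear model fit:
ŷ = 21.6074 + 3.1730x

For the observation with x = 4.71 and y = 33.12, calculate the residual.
Residual = -3.4322

The residual is the difference between the actual value and the predicted value:

Residual = y - ŷ

Step 1: Calculate predicted value
ŷ = 21.6074 + 3.1730 × 4.71
ŷ = 36.5522

Step 2: Calculate residual
Residual = 33.12 - 36.5522
Residual = -3.4322

Sign check: y < ŷ, so the point is below the line and the fit overestimates here.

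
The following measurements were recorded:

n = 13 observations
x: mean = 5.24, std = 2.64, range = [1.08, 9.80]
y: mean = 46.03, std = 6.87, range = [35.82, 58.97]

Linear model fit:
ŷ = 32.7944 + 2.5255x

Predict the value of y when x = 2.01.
ŷ = 37.8707

Plug x = 2.01 into the fitted line:

ŷ = 32.7944 + 2.5255 × 2.01
ŷ = 32.7944 + 5.0763
ŷ = 37.8707

This is the fitted mean response at that x — an individual observation would come with a wider prediction interval.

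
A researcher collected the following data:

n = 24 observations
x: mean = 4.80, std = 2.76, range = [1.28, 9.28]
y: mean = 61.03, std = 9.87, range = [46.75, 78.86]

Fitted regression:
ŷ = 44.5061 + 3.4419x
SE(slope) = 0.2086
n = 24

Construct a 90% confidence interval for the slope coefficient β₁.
The 90% CI for β₁ is (3.0837, 3.8001)

Confidence interval for the slope:

The 90% CI for β₁ is: β̂₁ ± t*(α/2, n-2) × SE(β̂₁)

Step 1: Find critical t-value
- Confidence level = 0.9
- Degrees of freedom = n - 2 = 24 - 2 = 22
- t*(α/2, 22) = 1.7171

Step 2: Calculate margin of error
Margin = 1.7171 × 0.2086 = 0.3582

Step 3: Construct interval
CI = 3.4419 ± 0.3582
CI = (3.0837, 3.8001)

Interpretation: intervals built this way capture the true β₁ in 90% of repeated samples; here the plausible range for the per-unit effect of x on y is 3.0837 to 3.8001.
The interval does not include 0, suggesting a significant linear relationship.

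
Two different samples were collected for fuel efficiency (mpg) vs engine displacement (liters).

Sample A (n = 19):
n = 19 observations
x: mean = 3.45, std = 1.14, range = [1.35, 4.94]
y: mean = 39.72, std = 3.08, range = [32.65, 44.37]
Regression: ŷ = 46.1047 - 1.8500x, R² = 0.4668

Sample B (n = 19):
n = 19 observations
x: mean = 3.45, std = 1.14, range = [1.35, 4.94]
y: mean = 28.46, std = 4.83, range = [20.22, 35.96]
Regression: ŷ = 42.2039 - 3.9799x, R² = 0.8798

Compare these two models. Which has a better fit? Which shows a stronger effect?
Model B has the better fit (R² = 0.8798 vs 0.4668). Model B shows the stronger effect (|β₁| = 3.9799 vs 1.8500).

Model Comparison:

Fit — compare R²:
- Model A: R² = 0.4668 → 46.68% of variance in fuel efficiency explained
- Model B: R² = 0.8798 → 87.98% of variance in fuel efficiency explained
- 0.8798 > 0.4668 → Model B has the better fit

Which has the larger per-liter effect? (|β₁|)
- Model A: β₁ = -1.8500 → predicted fuel efficiency falls 1.8500 mpg per additional liter of engine displacement
- Model B: β₁ = -3.9799 → predicted fuel efficiency falls 3.9799 mpg per additional liter of engine displacement
- |-1.8500| < |-3.9799| → Model B shows the stronger marginal effect

Note: A steeper slope doesn't make a better model if the scatter around the line is large.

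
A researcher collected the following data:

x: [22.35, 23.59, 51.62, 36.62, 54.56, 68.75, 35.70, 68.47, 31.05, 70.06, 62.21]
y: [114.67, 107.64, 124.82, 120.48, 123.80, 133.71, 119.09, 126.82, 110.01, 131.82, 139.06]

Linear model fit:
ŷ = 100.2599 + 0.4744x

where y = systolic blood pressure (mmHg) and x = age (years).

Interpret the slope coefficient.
For each additional year of age, predicted blood pressure increases by approximately 0.4744 mmHg.

The slope coefficient β₁ = 0.4744 represents the marginal effect of age on blood pressure.

Interpretation:
- Age up by 1 year → predicted blood pressure increases by 0.4744 mmHg
- This is a linear approximation: the same per-unit change is assumed across the whole observed x range

(β₀ = 100.2599 is the fitted value at x = 0 and is not part of the slope interpretation.)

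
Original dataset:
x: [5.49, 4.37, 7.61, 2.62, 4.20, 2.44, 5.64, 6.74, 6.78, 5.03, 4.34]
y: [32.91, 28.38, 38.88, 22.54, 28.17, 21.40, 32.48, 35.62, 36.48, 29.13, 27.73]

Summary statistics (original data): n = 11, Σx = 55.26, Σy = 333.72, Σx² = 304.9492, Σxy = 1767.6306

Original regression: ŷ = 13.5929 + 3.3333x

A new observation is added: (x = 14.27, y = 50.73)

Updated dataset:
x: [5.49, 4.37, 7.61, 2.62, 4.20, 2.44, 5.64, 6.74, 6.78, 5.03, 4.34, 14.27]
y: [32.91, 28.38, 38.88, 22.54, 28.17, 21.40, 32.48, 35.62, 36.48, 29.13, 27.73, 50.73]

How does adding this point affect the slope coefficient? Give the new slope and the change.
Adding the point moves β₁ from 3.3333 to 2.4971, i.e. it decreases by 0.8362 (-25.1%).

The new point has HIGH LEVERAGE: x = 14.27 is far from the original mean x̄ = 55.26/11 ≈ 5.02 (original range [2.44, 7.61]).

Step 1: Update the sums with the new point (n goes from 11 to 12)
Σx  = 55.26 + 14.27 = 69.53
Σy  = 333.72 + 50.73 = 384.45
Σx² = 304.9492 + 14.27² = 304.9492 + 203.6329 = 508.5821
Σxy = 1767.6306 + 14.27×50.73 = 1767.6306 + 723.9171 = 2491.5477

Step 2: Recompute the slope with b₁ = (nΣxy − ΣxΣy) / (nΣx² − (Σx)²)
Numerator   = 12×2491.5477 − 69.53×384.45 = 29898.5724 − 26730.8085 = 3167.7639
Denominator = 12×508.5821 − 69.53² = 6102.9852 − 4834.4209 = 1268.5643
b₁(new) = 3167.7639 / 1268.5643 = 2.4971

(Same formula on the original sums: (11×1767.6306 − 55.26×333.72) / (11×304.9492 − 55.26²) = 1002.5694 / 300.7736 = 3.3333, matching the given fit.)

Step 3: Change in slope
Δβ₁ = 2.4971 − 3.3333 = -0.8362
Relative change = -0.8362 / 3.3333 × 100% = -25.1%
→ the slope decreases when the point is added.

Because the point sits below the extension of the original line at a high-leverage x, it tilts the fit down.
In practice: investigate whether it comes from the same population as the rest of the sample.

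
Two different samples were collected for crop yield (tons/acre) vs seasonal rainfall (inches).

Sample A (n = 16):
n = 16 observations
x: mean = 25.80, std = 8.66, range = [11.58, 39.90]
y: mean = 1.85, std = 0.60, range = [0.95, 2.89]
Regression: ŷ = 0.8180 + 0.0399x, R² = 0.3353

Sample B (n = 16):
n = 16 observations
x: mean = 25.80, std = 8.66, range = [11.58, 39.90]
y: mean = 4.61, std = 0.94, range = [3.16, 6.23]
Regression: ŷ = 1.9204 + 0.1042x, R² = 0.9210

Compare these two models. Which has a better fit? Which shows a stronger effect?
Model B has the better fit (R² = 0.9210 vs 0.3353). Model B shows the stronger effect (|β₁| = 0.1042 vs 0.0399).

Model Comparison:

Which explains more variance? (R²)
- Model A: R² = 0.3353 → 33.53% of variance in crop yield explained
- Model B: R² = 0.9210 → 92.10% of variance in crop yield explained
- 0.9210 > 0.3353 → Model B has the better fit

Strength of effect — compare |β₁|:
- Model A: β₁ = 0.0399 → predicted crop yield rises 0.0399 tons/acre per additional inch of rainfall
- Model B: β₁ = 0.1042 → predicted crop yield rises 0.1042 tons/acre per additional inch of rainfall
- |0.0399| < |0.1042| → Model B shows the stronger marginal effect

Note: A better fit (higher R²) doesn't necessarily mean a more important relationship.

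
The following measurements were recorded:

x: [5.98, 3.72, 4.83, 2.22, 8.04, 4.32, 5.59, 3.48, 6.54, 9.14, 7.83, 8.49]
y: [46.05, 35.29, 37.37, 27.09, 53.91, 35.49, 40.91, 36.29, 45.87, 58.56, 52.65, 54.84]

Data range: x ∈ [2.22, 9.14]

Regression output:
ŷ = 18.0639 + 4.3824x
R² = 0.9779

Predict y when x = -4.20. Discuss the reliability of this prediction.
ŷ = -0.3422, but this is extrapolation (below the data range [2.22, 9.14]) and may be unreliable.

Prediction calculation:
ŷ = 18.0639 + 4.3824 × (-4.20)
ŷ = -0.3422

Reliability:
- Data range: x ∈ [2.22, 9.14]
- Prediction point: x = -4.20 is 6.42 units below the observed range → this is EXTRAPOLATION, not interpolation

Why that matters here:
- Real relationships often flatten, saturate, or turn nonlinear at extremes
- The linear relationship may not hold outside the observed range

A defensible statement: 'if the linear trend continued to x = -4.20, y would be about -0.3422' — the premise is untested.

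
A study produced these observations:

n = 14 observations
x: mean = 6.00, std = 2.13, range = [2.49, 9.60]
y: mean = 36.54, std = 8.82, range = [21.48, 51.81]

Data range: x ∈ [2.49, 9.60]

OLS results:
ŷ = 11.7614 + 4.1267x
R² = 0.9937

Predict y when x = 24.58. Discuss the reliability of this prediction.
ŷ = 113.1957 (extrapolation — x = 24.58 lies outside [2.49, 9.60], so reliability is low).

Prediction calculation:
ŷ = 11.7614 + 4.1267 × 24.58
ŷ = 113.1957

Reliability:
- Data range: x ∈ [2.49, 9.60]
- Prediction point: x = 24.58 is 14.98 units above the observed range → this is EXTRAPOLATION, not interpolation

Why that matters here:
- The linear relationship may not hold outside the observed range
- R² describes fit only over the sampled x values; it says nothing about behaviour beyond them

Report the number if required, but flag clearly that it is an extrapolation.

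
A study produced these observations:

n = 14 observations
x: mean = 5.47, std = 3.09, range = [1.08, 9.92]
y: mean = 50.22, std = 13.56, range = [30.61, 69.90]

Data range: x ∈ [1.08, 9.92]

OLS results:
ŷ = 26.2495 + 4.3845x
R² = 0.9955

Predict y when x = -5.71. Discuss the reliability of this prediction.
ŷ = 1.2140, but this is extrapolation (below the data range [1.08, 9.92]) and may be unreliable.

Prediction calculation:
ŷ = 26.2495 + 4.3845 × (-5.71)
ŷ = 1.2140

Reliability:
- Data range: x ∈ [1.08, 9.92]
- Prediction point: x = -5.71 is 6.79 units below the observed range → this is EXTRAPOLATION, not interpolation

Why that matters here:
- The linear relationship may not hold outside the observed range
- Real relationships often flatten, saturate, or turn nonlinear at extremes

The R² = 0.9955 only validates the fit within [1.08, 9.92]; treat ŷ = 1.2140 with caution.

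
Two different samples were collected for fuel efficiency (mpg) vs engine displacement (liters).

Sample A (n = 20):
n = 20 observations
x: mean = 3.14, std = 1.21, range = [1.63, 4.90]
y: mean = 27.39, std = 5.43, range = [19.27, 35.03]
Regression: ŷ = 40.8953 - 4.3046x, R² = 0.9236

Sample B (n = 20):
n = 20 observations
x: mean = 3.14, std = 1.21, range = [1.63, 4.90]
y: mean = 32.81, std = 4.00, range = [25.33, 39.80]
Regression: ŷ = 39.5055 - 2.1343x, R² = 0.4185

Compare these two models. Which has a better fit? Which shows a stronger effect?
Model A has the better fit (R² = 0.9236 vs 0.4185). Model A shows the stronger effect (|β₁| = 4.3046 vs 2.1343).

Model Comparison:

Fit — compare R²:
- Model A: R² = 0.9236 → 92.36% of variance in fuel efficiency explained
- Model B: R² = 0.4185 → 41.85% of variance in fuel efficiency explained
- 0.9236 > 0.4185 → Model A has the better fit

Effect size (slope magnitude):
- Model A: β₁ = -4.3046 → predicted fuel efficiency falls 4.3046 mpg per additional liter of engine displacement
- Model B: β₁ = -2.1343 → predicted fuel efficiency falls 2.1343 mpg per additional liter of engine displacement
- |-4.3046| > |-2.1343| → Model A shows the stronger marginal effect

Notes:
- R² measures how tightly points cluster around the line; β₁ measures how steep the line is — they answer different questions.
- A steeper slope doesn't make a better model if the scatter around the line is large.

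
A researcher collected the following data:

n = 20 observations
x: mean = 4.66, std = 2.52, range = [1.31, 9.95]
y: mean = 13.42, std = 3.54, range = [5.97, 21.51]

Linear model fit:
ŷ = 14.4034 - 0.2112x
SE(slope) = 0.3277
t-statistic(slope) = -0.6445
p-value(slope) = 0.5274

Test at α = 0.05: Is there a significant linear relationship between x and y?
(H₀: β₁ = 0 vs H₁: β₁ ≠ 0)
Fail to reject H₀: p-value = 0.5274 ≥ α = 0.05. The linear relationship is not significant at the 5% level.

Hypothesis test for the slope coefficient:

H₀: β₁ = 0 (no linear relationship)
H₁: β₁ ≠ 0 (linear relationship exists)

Test statistic: t = β̂₁ / SE(β̂₁) = -0.2112 / 0.3277 = -0.6445

p = 0.5274: how often a slope estimate this far from 0 (in SE units) would arise by chance if β₁ were truly 0.

Decision rule: reject H₀ if p-value < α.
p-value = 0.5274 ≥ α = 0.05 → fail to reject H₀.

At α = 0.05 the data do not provide convincing evidence of a nonzero slope.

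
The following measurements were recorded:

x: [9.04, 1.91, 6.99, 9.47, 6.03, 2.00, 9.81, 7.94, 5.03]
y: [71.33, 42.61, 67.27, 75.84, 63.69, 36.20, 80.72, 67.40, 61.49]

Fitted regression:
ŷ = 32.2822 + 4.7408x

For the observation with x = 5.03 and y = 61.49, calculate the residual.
Residual = 5.3616

The residual is the difference between the actual value and the predicted value:

Residual = y - ŷ

Step 1: Calculate predicted value
ŷ = 32.2822 + 4.7408 × 5.03
ŷ = 56.1284

Step 2: Calculate residual
Residual = 61.49 - 56.1284
Residual = 5.3616

Sign check: y > ŷ, so the point is above the line and the fit underestimates here.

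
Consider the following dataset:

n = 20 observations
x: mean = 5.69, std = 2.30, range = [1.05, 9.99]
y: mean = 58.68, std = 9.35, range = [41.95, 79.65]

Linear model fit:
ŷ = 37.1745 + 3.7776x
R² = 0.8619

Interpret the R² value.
About 86.19% of the variability in y is accounted for by the regression on x (R² = 0.8619) — a strong linear fit.

The coefficient of determination R² is the fraction of the total variation in y that the fitted line accounts for.

Here R² = 0.8619:
- Explained: 86.19% of the variation in y
- Unexplained (residual): 100% − 86.19% = 13.81%
- Rule of thumb (below 0.3 weak; 0.3 to below 0.7 moderate; 0.7 and above strong) → strong

Note: R² never decreases when predictors are added, so it should not be used alone to compare models of different size.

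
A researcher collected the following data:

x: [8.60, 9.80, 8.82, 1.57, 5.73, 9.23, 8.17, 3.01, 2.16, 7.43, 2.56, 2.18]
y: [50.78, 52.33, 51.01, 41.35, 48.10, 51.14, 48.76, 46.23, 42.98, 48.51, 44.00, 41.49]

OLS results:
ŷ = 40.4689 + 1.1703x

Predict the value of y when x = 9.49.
ŷ = 51.5750

To predict y for x = 9.49, substitute into the regression equation:

ŷ = 40.4689 + 1.1703 × 9.49
ŷ = 40.4689 + 11.1061
ŷ = 51.5750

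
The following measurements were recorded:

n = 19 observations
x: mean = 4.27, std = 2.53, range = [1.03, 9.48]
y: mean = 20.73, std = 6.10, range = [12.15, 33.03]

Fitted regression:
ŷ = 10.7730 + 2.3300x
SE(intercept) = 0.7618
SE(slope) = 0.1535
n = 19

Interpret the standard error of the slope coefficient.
SE(slope) = 0.1535 measures the uncertainty in the estimated slope. The coefficient is estimated precisely (SE/|β̂₁| = 6.6%).

What SE measures:
- The standard error quantifies the sampling variability of the coefficient estimate
- It is the estimated standard deviation of β̂₁ across hypothetical repeated samples of the same size
- Smaller SE → more precise estimate

Relative precision:
- SE / |β̂₁| = 0.1535 / 2.3300 = 6.6%
- Rule of thumb (under 20%: precise; 20% to under 50%: moderately precise; 50% or more: imprecise) → precise

Rough 95% range (±2 SE): 2.3300 ± 0.3070 → (2.0230, 2.6370).

What drives SE(β̂₁): wider spread of x values → smaller SE; more residual scatter → larger SE.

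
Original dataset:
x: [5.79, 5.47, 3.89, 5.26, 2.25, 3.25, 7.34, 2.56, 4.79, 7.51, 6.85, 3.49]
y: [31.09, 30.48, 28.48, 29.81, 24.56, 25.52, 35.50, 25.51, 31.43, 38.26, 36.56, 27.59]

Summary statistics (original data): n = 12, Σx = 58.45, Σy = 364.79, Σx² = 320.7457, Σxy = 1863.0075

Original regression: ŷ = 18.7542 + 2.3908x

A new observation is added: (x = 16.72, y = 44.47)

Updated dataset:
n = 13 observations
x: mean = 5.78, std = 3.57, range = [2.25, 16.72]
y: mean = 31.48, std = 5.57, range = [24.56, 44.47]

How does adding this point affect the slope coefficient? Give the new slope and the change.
Adding the point moves β₁ from 2.3908 to 1.4493, i.e. it decreases by 0.9415 (-39.4%).

The new point has HIGH LEVERAGE: x = 16.72 is far from the original mean x̄ = 58.45/12 ≈ 4.87 (original range [2.25, 7.51]).

Step 1: Update the sums with the new point (n goes from 12 to 13)
Σx  = 58.45 + 16.72 = 75.17
Σy  = 364.79 + 44.47 = 409.26
Σx² = 320.7457 + 16.72² = 320.7457 + 279.5584 = 600.3041
Σxy = 1863.0075 + 16.72×44.47 = 1863.0075 + 743.5384 = 2606.5459

Step 2: Recompute the slope with b₁ = (nΣxy − ΣxΣy) / (nΣx² − (Σx)²)
Numerator   = 13×2606.5459 − 75.17×409.26 = 33885.0967 − 30764.0742 = 3121.0225
Denominator = 13×600.3041 − 75.17² = 7803.9533 − 5650.5289 = 2153.4244
b₁(new) = 3121.0225 / 2153.4244 = 1.4493

(Same formula on the original sums: (12×1863.0075 − 58.45×364.79) / (12×320.7457 − 58.45²) = 1034.1145 / 432.5459 = 2.3908, matching the given fit.)

Step 3: Change in slope
Δβ₁ = 1.4493 − 2.3908 = -0.9415
Relative change = -0.9415 / 2.3908 × 100% = -39.4%
→ the slope decreases when the point is added.

Because the point sits below the extension of the original line at a high-leverage x, it tilts the fit down.
In practice: check such a point for data-entry or measurement error; examine leverage (hᵢ) and Cook's distance rather than deleting it automatically.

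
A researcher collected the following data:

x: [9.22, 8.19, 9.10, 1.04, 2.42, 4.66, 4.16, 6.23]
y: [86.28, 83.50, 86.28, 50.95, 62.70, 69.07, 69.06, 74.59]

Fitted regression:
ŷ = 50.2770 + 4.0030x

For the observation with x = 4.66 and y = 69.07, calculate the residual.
Residual = 0.1390

The residual is the difference between the actual value and the predicted value:

Residual = y - ŷ

Step 1: Calculate predicted value
ŷ = 50.2770 + 4.0030 × 4.66
ŷ = 68.9310

Step 2: Calculate residual
Residual = 69.07 - 68.9310
Residual = 0.1390

The residual is positive, so the observed y = 69.07 sits above the regression line (the line underestimates it by 0.1390).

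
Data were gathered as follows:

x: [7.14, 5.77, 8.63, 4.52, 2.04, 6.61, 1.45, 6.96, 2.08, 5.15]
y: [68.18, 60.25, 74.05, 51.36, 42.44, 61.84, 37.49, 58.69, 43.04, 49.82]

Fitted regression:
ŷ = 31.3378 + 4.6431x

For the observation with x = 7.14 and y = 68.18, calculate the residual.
Residual = 3.6905

The residual is the difference between the actual value and the predicted value:

Residual = y - ŷ

Step 1: Calculate predicted value
ŷ = 31.3378 + 4.6431 × 7.14
ŷ = 64.4895

Step 2: Calculate residual
Residual = 68.18 - 64.4895
Residual = 3.6905

The residual is positive, so the observed y = 68.18 sits above the regression line (the line underestimates it by 3.6905).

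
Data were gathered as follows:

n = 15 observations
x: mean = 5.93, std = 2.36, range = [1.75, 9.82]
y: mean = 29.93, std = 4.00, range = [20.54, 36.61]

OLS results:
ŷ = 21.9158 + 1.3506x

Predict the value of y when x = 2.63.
ŷ = 25.4679

To predict y for x = 2.63, substitute into the regression equation:

ŷ = 21.9158 + 1.3506 × 2.63
ŷ = 21.9158 + 3.5521
ŷ = 25.4679

This is the fitted mean response at that x — an individual observation would come with a wider prediction interval.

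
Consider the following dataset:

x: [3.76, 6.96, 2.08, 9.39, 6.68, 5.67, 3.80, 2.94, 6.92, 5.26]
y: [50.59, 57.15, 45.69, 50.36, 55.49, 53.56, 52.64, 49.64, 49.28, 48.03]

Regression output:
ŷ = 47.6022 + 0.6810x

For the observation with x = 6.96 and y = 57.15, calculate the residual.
Residual = 4.8080

The residual is the difference between the actual value and the predicted value:

Residual = y - ŷ

Step 1: Calculate predicted value
ŷ = 47.6022 + 0.6810 × 6.96
ŷ = 52.3420

Step 2: Calculate residual
Residual = 57.15 - 52.3420
Residual = 4.8080

The residual is positive, so the observed y = 57.15 sits above the regression line (the line underestimates it by 4.8080).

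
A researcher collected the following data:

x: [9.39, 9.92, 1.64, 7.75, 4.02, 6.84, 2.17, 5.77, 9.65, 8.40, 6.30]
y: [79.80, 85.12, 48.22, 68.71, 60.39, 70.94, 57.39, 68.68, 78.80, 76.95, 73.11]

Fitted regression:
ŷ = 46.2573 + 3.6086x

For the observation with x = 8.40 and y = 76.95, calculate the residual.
Residual = 0.3805

The residual is the difference between the actual value and the predicted value:

Residual = y - ŷ

Step 1: Calculate predicted value
ŷ = 46.2573 + 3.6086 × 8.40
ŷ = 76.5695

Step 2: Calculate residual
Residual = 76.95 - 76.5695
Residual = 0.3805

The residual is positive, so the observed y = 76.95 sits above the regression line (the line underestimates it by 0.3805).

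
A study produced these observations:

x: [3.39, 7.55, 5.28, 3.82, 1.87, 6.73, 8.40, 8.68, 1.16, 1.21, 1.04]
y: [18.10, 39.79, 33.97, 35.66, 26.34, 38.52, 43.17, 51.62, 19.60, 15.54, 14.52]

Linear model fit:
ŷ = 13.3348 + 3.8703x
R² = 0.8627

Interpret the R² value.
About 86.27% of the variability in y is accounted for by the regression on x (R² = 0.8627) — a strong linear fit.

R² = 1 − SS_res/SS_tot compares the residual scatter to the total scatter of y about its mean.

Here R² = 0.8627:
- Explained: 86.27% of the variation in y
- Unexplained (residual): 100% − 86.27% = 13.73%
- Rule of thumb (below 0.3 weak; 0.3 to below 0.7 moderate; 0.7 and above strong) → strong

Equivalently, for simple linear regression R² = r², so |r| = √0.8627 ≈ 0.9288.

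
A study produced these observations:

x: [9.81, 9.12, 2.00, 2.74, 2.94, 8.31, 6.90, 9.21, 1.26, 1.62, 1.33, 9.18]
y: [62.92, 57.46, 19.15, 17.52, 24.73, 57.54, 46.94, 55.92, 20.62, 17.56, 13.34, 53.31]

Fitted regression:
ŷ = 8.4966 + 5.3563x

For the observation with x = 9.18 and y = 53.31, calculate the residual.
Residual = -4.3574

The residual is the difference between the actual value and the predicted value:

Residual = y - ŷ

Step 1: Calculate predicted value
ŷ = 8.4966 + 5.3563 × 9.18
ŷ = 57.6674

Step 2: Calculate residual
Residual = 53.31 - 57.6674
Residual = -4.3574

Interpretation: the model overestimates the actual value by 4.3574 at this point (negative residual → observation lies below the fitted line).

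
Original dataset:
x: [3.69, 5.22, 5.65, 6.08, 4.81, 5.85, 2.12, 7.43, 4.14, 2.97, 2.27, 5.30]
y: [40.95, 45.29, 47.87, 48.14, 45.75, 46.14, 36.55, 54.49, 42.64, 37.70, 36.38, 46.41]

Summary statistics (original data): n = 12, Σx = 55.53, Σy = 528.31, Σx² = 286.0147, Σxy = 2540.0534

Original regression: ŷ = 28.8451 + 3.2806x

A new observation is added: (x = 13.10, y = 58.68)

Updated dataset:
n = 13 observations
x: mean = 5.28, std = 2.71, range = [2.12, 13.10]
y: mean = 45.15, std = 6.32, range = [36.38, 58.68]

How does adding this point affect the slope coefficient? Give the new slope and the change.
Adding the point moves β₁ from 3.2806 to 2.2023, i.e. it decreases by 1.0783 (-32.9%).

x = 13.10 lies well outside the original x-range [2.12, 7.43] (x̄ ≈ 4.63), so this observation has high leverage and can move the slope substantially.

Step 1: Update the sums with the new point (n goes from 12 to 13)
Σx  = 55.53 + 13.10 = 68.63
Σy  = 528.31 + 58.68 = 586.99
Σx² = 286.0147 + 13.10² = 286.0147 + 171.6100 = 457.6247
Σxy = 2540.0534 + 13.10×58.68 = 2540.0534 + 768.7080 = 3308.7614

Step 2: Recompute the slope with b₁ = (nΣxy − ΣxΣy) / (nΣx² − (Σx)²)
Numerator   = 13×3308.7614 − 68.63×586.99 = 43013.8982 − 40285.1237 = 2728.7745
Denominator = 13×457.6247 − 68.63² = 5949.1211 − 4710.0769 = 1239.0442
b₁(new) = 2728.7745 / 1239.0442 = 2.2023

(Same formula on the original sums: (12×2540.0534 − 55.53×528.31) / (12×286.0147 − 55.53²) = 1143.5865 / 348.5955 = 3.2806, matching the given fit.)

Step 3: Change in slope
Δβ₁ = 2.2023 − 3.2806 = -1.0783
Relative change = -1.0783 / 3.2806 × 100% = -32.9%
→ the slope decreases when the point is added.

A high-leverage point only changes the slope if it is off the original line; here y = 58.68 is below the original trend, so the slope decreases.
In practice: examine leverage (hᵢ) and Cook's distance rather than deleting it automatically.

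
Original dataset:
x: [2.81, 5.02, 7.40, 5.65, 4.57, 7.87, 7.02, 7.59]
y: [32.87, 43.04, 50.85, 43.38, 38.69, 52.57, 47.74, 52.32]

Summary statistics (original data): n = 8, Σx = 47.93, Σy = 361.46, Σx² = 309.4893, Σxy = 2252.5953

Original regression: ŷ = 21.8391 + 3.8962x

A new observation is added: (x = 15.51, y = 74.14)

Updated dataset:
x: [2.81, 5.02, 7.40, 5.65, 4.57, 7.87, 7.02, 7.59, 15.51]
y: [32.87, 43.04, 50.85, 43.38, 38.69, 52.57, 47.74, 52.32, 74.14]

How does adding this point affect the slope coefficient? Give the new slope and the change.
Adding the point moves β₁ from 3.8962 to 3.2275, i.e. it decreases by 0.6687 (-17.2%).

The new point has HIGH LEVERAGE: x = 15.51 is far from the original mean x̄ = 47.93/8 ≈ 5.99 (original range [2.81, 7.87]).

Step 1: Update the sums with the new point (n goes from 8 to 9)
Σx  = 47.93 + 15.51 = 63.44
Σy  = 361.46 + 74.14 = 435.60
Σx² = 309.4893 + 15.51² = 309.4893 + 240.5601 = 550.0494
Σxy = 2252.5953 + 15.51×74.14 = 2252.5953 + 1149.9114 = 3402.5067

Step 2: Recompute the slope with b₁ = (nΣxy − ΣxΣy) / (nΣx² − (Σx)²)
Numerator   = 9×3402.5067 − 63.44×435.60 = 30622.5603 − 27634.4640 = 2988.0963
Denominator = 9×550.0494 − 63.44² = 4950.4446 − 4024.6336 = 925.8110
b₁(new) = 2988.0963 / 925.8110 = 3.2275

(Same formula on the original sums: (8×2252.5953 − 47.93×361.46) / (8×309.4893 − 47.93²) = 695.9846 / 178.6295 = 3.8962, matching the given fit.)

Step 3: Change in slope
Δβ₁ = 3.2275 − 3.8962 = -0.6687
Relative change = -0.6687 / 3.8962 × 100% = -17.2%
→ the slope decreases when the point is added.

Because the point sits below the extension of the original line at a high-leverage x, it tilts the fit down.
In practice: investigate whether it comes from the same population as the rest of the sample; examine leverage (hᵢ) and Cook's distance rather than deleting it automatically.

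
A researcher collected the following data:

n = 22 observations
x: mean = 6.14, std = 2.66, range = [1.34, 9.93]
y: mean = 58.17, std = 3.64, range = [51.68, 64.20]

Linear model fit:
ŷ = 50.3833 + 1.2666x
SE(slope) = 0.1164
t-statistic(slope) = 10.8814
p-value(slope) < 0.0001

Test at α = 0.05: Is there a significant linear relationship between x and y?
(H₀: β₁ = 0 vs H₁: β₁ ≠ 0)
Reject H₀: p-value < 0.0001 < α = 0.05. The linear relationship is significant at the 5% level.

Hypothesis test for the slope coefficient:

H₀: β₁ = 0 (no linear relationship)
H₁: β₁ ≠ 0 (linear relationship exists)

Test statistic: t = β̂₁ / SE(β̂₁) = 1.2666 / 0.1164 = 10.8814

With df = 20, the two-sided p-value for |t| = 10.8814 is <0.0001.

Decision rule: reject H₀ if p-value < α.
p-value < 0.0001 < α = 0.05 → reject H₀.

Conclusion: the linear association between x and y is significant at the 5% level.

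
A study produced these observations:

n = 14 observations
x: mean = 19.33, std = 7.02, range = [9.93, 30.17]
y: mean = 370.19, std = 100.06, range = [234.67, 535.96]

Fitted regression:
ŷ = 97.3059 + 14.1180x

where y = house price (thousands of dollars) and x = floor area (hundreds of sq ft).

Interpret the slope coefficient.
On average, house price is about 14.1180 thousand dollars higher for every extra hundred sq ft of floor area.

The slope β₁ = 14.1180 gives the rate at which the fitted house price changes with floor area.

Interpretation:
- Floor area up by 1 hundred sq ft → predicted house price increases by 14.1180 thousand dollars
- The effect is assumed constant over the observed range of x (linearity)
- The sign (+) gives the direction; the magnitude 14.1180 gives the size of the effect per hundred sq ft

(β₀ = 97.3059 is the fitted value at x = 0 and is not part of the slope interpretation.)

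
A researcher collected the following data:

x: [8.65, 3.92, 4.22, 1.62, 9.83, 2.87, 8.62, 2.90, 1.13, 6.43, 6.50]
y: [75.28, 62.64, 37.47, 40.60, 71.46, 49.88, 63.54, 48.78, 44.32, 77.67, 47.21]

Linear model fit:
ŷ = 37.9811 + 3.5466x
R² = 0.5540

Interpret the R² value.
The model explains 55.40% of the variance in y (R² = 0.5540), leaving 44.60% unexplained; the fit is moderate.

The coefficient of determination R² is the fraction of the total variation in y that the fitted line accounts for.

Here R² = 0.5540:
- Explained: 55.40% of the variation in y
- Unexplained (residual): 100% − 55.40% = 44.60%
- Rule of thumb (below 0.3 weak; 0.3 to below 0.7 moderate; 0.7 and above strong) → moderate

Note: R² says nothing about causation, and a high R² does not by itself mean the linear form is appropriate — check the residuals.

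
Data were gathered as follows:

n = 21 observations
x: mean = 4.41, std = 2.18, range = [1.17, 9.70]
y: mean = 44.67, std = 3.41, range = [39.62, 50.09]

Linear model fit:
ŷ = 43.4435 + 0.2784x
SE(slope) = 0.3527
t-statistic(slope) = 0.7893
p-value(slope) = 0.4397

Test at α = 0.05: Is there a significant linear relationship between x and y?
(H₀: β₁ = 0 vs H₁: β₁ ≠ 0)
p-value = 0.4397 ≥ α = 0.05, so we fail to reject H₀. The relationship is not significant.

Hypothesis test for the slope coefficient:

H₀: β₁ = 0 (no linear relationship)
H₁: β₁ ≠ 0 (linear relationship exists)

Test statistic: t = β̂₁ / SE(β̂₁) = 0.2784 / 0.3527 = 0.7893

p = 0.4397: how often a slope estimate this far from 0 (in SE units) would arise by chance if β₁ were truly 0.

Decision rule: reject H₀ if p-value < α.
p-value = 0.4397 ≥ α = 0.05 → fail to reject H₀.

Conclusion: the linear association between x and y is not significant at the 5% level.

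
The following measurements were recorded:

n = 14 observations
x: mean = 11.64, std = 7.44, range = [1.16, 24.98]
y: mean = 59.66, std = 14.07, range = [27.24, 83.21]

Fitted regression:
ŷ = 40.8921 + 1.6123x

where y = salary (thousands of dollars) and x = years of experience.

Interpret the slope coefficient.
An increase of one year in experience is associated with a 1.6123 thousand dollars increase in predicted salary.

The slope β₁ = 1.6123 gives the rate at which the fitted salary changes with experience.

Interpretation:
- Experience up by 1 year → predicted salary increases by 1.6123 thousand dollars
- The effect is assumed constant over the observed range of x (linearity)
- The slope describes association in these data, not necessarily a causal effect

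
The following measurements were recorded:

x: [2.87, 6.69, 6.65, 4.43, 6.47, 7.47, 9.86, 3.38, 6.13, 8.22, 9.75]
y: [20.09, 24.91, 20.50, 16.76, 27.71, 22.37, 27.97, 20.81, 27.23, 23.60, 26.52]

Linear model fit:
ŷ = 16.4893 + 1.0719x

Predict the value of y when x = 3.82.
ŷ = 20.5840

x = 3.82 lies inside the observed range [2.87, 9.86], so the fitted equation applies directly:

ŷ = 16.4893 + 1.0719 × 3.82
ŷ = 16.4893 + 4.0947
ŷ = 20.5840

This is a point prediction; actual observations scatter around it by roughly the residual standard deviation.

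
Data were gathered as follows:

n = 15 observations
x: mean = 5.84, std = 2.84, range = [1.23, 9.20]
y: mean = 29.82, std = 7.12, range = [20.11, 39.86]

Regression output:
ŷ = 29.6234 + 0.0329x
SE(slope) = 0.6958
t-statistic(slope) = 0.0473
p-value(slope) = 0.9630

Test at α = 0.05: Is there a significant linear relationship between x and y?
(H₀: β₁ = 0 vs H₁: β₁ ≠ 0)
Since p-value = 0.9630 ≥ α = 0.05, fail to reject H₀ — the slope is not significantly different from 0.

Hypothesis test for the slope coefficient:

H₀: β₁ = 0 (no linear relationship)
H₁: β₁ ≠ 0 (linear relationship exists)

Test statistic: t = β̂₁ / SE(β̂₁) = 0.0329 / 0.6958 = 0.0473

With df = 13, the two-sided p-value for |t| = 0.0473 is 0.9630.

Decision rule: reject H₀ if p-value < α.
p-value = 0.9630 ≥ α = 0.05 → fail to reject H₀.

Conclusion: the linear association between x and y is not significant at the 5% level.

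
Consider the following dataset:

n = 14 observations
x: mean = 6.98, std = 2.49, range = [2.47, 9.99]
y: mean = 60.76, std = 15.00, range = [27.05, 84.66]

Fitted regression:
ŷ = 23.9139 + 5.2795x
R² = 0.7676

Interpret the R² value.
About 76.76% of the variability in y is accounted for by the regression on x (R² = 0.7676) — a strong linear fit.

R² (coefficient of determination) measures the proportion of variance in y explained by the regression model.

Here R² = 0.7676:
- Explained: 76.76% of the variation in y
- Unexplained (residual): 100% − 76.76% = 23.24%
- Rule of thumb (below 0.3 weak; 0.3 to below 0.7 moderate; 0.7 and above strong) → strong

Note: R² says nothing about causation, and a high R² does not by itself mean the linear form is appropriate — check the residuals.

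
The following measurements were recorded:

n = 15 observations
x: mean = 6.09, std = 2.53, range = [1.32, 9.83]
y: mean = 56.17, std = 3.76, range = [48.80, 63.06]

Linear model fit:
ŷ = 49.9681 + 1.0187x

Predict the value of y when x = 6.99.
ŷ = 57.0888

Plug x = 6.99 into the fitted line:

ŷ = 49.9681 + 1.0187 × 6.99
ŷ = 49.9681 + 7.1207
ŷ = 57.0888

This is a point prediction; actual observations scatter around it by roughly the residual standard deviation.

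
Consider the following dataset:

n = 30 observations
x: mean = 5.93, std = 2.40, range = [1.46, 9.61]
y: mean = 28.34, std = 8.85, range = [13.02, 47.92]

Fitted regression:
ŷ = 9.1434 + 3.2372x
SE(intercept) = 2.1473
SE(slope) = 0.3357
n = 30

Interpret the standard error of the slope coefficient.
SE(β̂₁) = 0.3357 is the estimated standard deviation of the slope estimate across repeated samples; relative to β̂₁ = 3.2372 that is 10.4%, a precise estimate.

SE(β̂₁) = s / √Sxx, where s is the residual standard deviation and Sxx = Σ(x − x̄)². It is the yardstick for how far β̂₁ = 3.2372 could plausibly be from the true slope.

Relative precision:
- SE / |β̂₁| = 0.3357 / 3.2372 = 10.4%
- Rule of thumb (under 20%: precise; 20% to under 50%: moderately precise; 50% or more: imprecise) → precise

Link to interval estimation: a confidence interval for β₁ is β̂₁ ± t* × 0.3357, so SE sets the half-width per unit of t*.

What drives SE(β̂₁): wider spread of x values → smaller SE; more residual scatter → larger SE.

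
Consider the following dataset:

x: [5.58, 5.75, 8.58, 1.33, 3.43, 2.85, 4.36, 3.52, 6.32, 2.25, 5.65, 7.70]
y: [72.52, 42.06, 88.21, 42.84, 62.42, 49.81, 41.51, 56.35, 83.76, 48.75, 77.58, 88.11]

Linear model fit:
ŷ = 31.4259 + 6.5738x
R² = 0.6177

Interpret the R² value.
R² = 0.6177 means 61.77% of the variation in y is explained by the linear relationship with x. This indicates a moderate fit.

The coefficient of determination R² is the fraction of the total variation in y that the fitted line accounts for.

Here R² = 0.6177:
- Explained: 61.77% of the variation in y
- Unexplained (residual): 100% − 61.77% = 38.23%
- Rule of thumb (below 0.3 weak; 0.3 to below 0.7 moderate; 0.7 and above strong) → moderate

Calculation: R² = 1 − (SS_res / SS_tot), where SS_res is the sum of squared residuals and SS_tot the total sum of squares.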